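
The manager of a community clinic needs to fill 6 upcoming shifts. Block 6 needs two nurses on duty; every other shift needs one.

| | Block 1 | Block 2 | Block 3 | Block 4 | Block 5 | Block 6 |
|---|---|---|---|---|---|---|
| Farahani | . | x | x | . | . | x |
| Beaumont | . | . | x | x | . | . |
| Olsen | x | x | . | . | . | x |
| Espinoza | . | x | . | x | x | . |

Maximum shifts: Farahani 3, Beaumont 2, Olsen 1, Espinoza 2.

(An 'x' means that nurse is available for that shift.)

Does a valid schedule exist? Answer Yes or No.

No

Total capacity is 8 and 7 slots are needed, so capacity alone doesn't rule it out.
Shifts {Block 1, Block 6} need 3 worker-slots in total, but the nurses available for any of those shifts (Farahani and Olsen) can supply at most 2 among them. So no valid schedule exists.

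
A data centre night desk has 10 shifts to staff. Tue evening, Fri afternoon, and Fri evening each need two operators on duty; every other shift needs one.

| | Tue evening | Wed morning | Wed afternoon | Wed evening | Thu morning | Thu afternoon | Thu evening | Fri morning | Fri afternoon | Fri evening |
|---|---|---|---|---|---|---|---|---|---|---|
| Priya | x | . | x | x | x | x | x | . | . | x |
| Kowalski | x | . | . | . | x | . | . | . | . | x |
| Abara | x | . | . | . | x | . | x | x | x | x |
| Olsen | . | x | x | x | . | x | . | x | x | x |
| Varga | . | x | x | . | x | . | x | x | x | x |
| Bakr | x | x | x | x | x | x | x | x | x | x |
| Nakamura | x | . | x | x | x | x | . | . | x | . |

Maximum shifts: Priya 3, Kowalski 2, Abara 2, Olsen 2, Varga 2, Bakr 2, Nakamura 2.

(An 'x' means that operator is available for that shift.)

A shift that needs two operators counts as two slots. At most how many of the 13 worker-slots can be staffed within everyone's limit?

Total capacity across all operators is 3+2+2+2+2+2+2 = 15, and 13 slots are needed, so at most 13 can be filled.
An assignment achieving 13: Tue evening→Kowalski+Abara, Wed morning→Olsen, Wed afternoon→Olsen, Wed evening→Priya, Thu morning→Kowalski, Thu afternoon→Priya, Thu evening→Priya, Fri morning→Abara, Fri afternoon→Varga+Bakr, Fri evening→Varga+Bakr.
Loads: Priya 3/3, Kowalski 2/2, Abara 2/2, Olsen 2/2, Varga 2/2, Bakr 2/2, Nakamura 0/2.

13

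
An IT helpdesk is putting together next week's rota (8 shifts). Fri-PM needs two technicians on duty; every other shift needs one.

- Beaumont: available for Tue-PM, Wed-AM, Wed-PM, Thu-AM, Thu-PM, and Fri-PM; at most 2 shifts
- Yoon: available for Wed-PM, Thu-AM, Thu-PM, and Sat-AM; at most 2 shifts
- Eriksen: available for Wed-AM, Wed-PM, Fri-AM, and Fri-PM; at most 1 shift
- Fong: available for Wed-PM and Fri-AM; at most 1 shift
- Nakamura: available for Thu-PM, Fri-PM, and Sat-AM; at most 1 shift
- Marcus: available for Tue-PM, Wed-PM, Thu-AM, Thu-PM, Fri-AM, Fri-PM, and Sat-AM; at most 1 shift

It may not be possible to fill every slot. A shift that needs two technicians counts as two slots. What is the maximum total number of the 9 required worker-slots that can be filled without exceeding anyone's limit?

8

Total capacity across all technicians is 2+2+1+1+1+1 = 8, and 9 slots are needed, so at most 8 can be filled.
An assignment achieving 8: Tue-PM→Beaumont, Wed-AM→Beaumont, Wed-PM→Fong, Thu-AM→Yoon, Thu-PM→Nakamura, Fri-AM→Eriksen, Fri-PM→Marcus, Sat-AM→Yoon.
Loads: Beaumont 2/2, Yoon 2/2, Eriksen 1/1, Fong 1/1, Nakamura 1/1, Marcus 1/1.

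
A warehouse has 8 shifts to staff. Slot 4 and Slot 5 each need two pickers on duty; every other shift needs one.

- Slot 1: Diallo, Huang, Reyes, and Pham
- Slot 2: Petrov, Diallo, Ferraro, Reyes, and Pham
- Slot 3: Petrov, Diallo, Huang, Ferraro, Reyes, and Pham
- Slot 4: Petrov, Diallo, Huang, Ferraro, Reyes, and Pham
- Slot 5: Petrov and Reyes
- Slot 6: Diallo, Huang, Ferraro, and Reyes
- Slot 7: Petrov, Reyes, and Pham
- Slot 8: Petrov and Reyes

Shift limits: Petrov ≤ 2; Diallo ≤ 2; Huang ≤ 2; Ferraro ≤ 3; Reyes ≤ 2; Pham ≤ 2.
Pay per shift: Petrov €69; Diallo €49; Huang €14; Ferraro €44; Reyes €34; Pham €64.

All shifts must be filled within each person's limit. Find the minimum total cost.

Slot 5 can only be covered by Petrov and Reyes, so that assignment is forced.
Picking the cheapest available picker for each shift independently would cost €295, but that ignores the shift limits.
An optimal schedule: Slot 1→Huang, Slot 2→Ferraro, Slot 3→Ferraro, Slot 4→Ferraro+Diallo, Slot 5→Reyes+Petrov, Slot 6→Huang, Slot 7→Pham, Slot 8→Reyes.
Total: 14 + 44 + 44 + 44 + 49 + 34 + 69 + 14 + 64 + 34 = €410.

€410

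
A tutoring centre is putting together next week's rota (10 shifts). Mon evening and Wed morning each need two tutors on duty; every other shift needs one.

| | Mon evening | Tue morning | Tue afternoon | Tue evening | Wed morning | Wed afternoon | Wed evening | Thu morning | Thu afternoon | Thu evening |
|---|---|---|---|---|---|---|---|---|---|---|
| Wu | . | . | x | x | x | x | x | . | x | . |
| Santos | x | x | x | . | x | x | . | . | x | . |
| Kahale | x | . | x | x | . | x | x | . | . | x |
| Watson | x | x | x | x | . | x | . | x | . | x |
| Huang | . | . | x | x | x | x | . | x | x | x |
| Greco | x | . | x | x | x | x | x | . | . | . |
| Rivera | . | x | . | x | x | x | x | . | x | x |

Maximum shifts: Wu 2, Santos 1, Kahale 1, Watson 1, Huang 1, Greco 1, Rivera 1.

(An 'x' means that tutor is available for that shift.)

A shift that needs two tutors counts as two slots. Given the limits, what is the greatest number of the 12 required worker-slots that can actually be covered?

8

Total capacity across all tutors is 2+1+1+1+1+1+1 = 8, and 12 slots are needed, so at most 8 can be filled.
An assignment achieving 8: Mon evening→Kahale+Greco, Tue morning→Santos, Wed morning→Rivera, Wed evening→Wu, Thu morning→Watson, Thu afternoon→Wu, Thu evening→Huang.
Loads: Wu 2/2, Santos 1/1, Kahale 1/1, Watson 1/1, Huang 1/1, Greco 1/1, Rivera 1/1.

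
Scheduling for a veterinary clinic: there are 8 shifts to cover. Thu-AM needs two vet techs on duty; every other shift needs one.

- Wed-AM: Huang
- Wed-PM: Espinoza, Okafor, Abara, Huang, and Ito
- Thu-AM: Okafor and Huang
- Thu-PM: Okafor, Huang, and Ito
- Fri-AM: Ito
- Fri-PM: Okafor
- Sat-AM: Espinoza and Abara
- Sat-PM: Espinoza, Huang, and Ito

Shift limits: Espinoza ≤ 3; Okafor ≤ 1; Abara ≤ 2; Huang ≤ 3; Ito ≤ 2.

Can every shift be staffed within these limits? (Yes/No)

Total capacity is 11 and 9 slots are needed, so capacity alone doesn't rule it out.
Shifts {Thu-AM, Fri-PM} need 3 worker-slots in total, but the vet techs available for any of those shifts (Okafor and Huang) can supply at most 2 among them. So no valid schedule exists.

No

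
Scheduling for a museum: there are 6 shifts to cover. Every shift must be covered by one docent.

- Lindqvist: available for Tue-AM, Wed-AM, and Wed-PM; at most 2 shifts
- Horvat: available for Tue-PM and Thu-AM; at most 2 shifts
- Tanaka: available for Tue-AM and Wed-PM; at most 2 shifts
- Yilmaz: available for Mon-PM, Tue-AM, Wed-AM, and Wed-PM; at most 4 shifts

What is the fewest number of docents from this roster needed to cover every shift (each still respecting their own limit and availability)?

2

6 slots to fill and no one can take more than 4, so at least ⌈6/4⌉ = 2 docents are needed.
Horvat and Yilmaz alone can cover everything: Mon-PM→Yilmaz, Tue-AM→Yilmaz, Tue-PM→Horvat, Wed-AM→Yilmaz, Wed-PM→Yilmaz, Thu-AM→Horvat.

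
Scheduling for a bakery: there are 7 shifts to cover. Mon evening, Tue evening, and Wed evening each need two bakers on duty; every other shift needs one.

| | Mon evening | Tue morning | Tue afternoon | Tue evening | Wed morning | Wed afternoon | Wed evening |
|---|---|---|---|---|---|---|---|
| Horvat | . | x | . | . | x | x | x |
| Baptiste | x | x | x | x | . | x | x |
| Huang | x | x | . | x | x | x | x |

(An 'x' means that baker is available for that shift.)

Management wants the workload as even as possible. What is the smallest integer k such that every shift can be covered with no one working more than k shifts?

4

With 3 bakers and 10 worker-slots to fill, someone must work at least ⌈10/3⌉ = 4 shifts, so k ≥ 4.
k = 4 works: Mon evening→Baptiste+Huang, Tue morning→Horvat, Tue afternoon→Baptiste, Tue evening→Baptiste+Huang, Wed morning→Horvat, Wed afternoon→Horvat, Wed evening→Horvat+Baptiste.
Loads: Horvat 4, Baptiste 4, Huang 2 — all ≤ 4.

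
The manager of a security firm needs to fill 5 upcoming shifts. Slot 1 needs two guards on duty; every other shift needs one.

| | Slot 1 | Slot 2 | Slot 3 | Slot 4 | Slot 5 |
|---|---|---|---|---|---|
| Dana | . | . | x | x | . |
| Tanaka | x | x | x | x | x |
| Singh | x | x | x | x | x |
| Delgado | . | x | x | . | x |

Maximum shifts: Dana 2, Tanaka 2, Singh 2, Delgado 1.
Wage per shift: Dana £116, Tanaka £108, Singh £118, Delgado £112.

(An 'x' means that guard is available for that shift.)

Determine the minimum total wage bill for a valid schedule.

Slot 1 can only be covered by Tanaka and Singh, so that assignment is forced.
Picking the cheapest available guard for each shift independently would cost £658, but that ignores the shift limits.
An optimal schedule: Slot 1→Tanaka+Singh, Slot 2→Tanaka, Slot 3→Dana, Slot 4→Dana, Slot 5→Delgado.
Total: 108 + 118 + 108 + 116 + 116 + 112 = £678.

£678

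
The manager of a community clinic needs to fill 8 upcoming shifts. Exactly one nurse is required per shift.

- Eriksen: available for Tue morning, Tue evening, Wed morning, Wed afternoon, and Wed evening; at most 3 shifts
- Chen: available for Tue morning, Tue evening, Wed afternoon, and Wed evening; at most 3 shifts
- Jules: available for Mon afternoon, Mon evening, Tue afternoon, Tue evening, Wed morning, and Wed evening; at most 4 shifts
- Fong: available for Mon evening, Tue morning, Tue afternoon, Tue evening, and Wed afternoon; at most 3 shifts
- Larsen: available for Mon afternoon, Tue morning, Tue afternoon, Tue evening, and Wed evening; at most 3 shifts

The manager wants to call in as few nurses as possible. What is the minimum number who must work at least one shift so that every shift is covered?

8 slots to fill and no one can take more than 4, so at least ⌈8/4⌉ = 2 nurses are needed.
Any 2 nurses together have capacity at most 4+3 = 7 < 8 slots, so 2 can never suffice.
Eriksen, Chen, and Jules alone can cover everything: Mon afternoon→Jules, Mon evening→Jules, Tue morning→Eriksen, Tue afternoon→Jules, Tue evening→Chen, Wed morning→Eriksen, Wed afternoon→Eriksen, Wed evening→Chen.

3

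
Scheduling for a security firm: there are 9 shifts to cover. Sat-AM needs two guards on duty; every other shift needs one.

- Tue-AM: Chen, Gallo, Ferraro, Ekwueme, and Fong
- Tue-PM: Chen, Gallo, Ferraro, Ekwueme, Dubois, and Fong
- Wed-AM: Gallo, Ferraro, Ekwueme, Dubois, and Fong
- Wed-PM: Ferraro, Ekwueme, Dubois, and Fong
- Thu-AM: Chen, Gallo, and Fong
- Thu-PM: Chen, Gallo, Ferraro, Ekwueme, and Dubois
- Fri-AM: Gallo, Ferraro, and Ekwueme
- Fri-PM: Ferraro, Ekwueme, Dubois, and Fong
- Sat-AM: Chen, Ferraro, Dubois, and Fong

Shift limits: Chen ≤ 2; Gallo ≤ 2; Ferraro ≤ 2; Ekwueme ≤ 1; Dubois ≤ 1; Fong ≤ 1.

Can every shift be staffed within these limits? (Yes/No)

No

Total capacity is 2+2+2+1+1+1 = 9 but 10 worker-slots are needed — infeasible.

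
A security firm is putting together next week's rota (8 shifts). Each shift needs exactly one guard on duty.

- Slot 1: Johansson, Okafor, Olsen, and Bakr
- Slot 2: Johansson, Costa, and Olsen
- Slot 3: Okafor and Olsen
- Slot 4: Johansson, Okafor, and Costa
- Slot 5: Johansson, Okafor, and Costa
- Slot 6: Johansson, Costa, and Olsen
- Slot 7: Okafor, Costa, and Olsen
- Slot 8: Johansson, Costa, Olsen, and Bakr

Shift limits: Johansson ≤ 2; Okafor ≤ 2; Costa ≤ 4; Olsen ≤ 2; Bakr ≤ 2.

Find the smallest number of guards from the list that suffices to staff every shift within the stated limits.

8 slots to fill and no one can take more than 4, so at least ⌈8/4⌉ = 2 guards are needed.
Any 2 guards together have capacity at most 4+2 = 6 < 8 slots, so 2 can never suffice.
Johansson, Okafor, and Costa alone can cover everything: Slot 1→Johansson, Slot 2→Johansson, Slot 3→Okafor, Slot 4→Costa, Slot 5→Costa, Slot 6→Costa, Slot 7→Okafor, Slot 8→Costa.

3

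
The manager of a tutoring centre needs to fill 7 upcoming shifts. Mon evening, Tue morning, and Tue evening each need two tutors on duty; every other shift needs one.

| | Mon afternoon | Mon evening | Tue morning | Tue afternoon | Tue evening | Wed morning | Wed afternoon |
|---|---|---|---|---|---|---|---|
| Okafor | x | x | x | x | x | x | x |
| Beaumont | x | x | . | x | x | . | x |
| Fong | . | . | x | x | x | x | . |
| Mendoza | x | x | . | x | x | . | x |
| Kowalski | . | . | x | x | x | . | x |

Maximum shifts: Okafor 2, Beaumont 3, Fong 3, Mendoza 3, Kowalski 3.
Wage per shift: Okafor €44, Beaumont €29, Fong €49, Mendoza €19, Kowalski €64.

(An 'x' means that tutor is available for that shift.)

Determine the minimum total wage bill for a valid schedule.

Picking the cheapest available tutor for each shift independently would cost €290, but that ignores the shift limits.
An optimal schedule: Mon afternoon→Mendoza, Mon evening→Mendoza+Beaumont, Tue morning→Okafor+Fong, Tue afternoon→Beaumont, Tue evening→Beaumont+Fong, Wed morning→Okafor, Wed afternoon→Mendoza.
Total: 19 + 19 + 29 + 44 + 49 + 29 + 29 + 49 + 44 + 19 = €330.

€330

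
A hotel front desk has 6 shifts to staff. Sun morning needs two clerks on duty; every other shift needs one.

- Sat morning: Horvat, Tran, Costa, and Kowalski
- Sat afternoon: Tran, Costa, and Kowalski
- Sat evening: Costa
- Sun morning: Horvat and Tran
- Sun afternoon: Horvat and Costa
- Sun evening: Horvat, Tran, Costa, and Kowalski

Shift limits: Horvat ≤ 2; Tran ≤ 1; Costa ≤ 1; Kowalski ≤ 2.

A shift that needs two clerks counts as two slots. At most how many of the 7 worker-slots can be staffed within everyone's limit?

6

Total capacity across all clerks is 2+1+1+2 = 6, and 7 slots are needed, so at most 6 can be filled.
An assignment achieving 6: Sat morning→Kowalski, Sat afternoon→Kowalski, Sat evening→Costa, Sun morning→Horvat+Tran, Sun afternoon→Horvat.
Loads: Horvat 2/2, Tran 1/1, Costa 1/1, Kowalski 2/2.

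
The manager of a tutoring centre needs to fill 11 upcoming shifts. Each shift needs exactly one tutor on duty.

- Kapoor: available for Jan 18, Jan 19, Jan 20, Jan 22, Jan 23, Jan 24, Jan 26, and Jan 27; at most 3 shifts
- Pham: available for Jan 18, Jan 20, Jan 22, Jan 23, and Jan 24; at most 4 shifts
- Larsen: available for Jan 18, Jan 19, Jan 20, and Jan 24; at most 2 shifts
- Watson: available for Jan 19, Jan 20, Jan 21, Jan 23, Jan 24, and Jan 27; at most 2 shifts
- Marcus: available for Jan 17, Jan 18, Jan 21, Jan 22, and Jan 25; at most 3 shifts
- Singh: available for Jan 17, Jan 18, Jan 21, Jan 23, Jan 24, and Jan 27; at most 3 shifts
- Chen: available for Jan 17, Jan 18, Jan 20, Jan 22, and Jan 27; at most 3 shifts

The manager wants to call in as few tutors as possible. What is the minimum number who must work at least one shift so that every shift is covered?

4

11 slots to fill and no one can take more than 4, so at least ⌈11/4⌉ = 3 tutors are needed.
Any 3 tutors together have capacity at most 4+3+3 = 10 < 11 slots, so 3 can never suffice.
Kapoor, Pham, Larsen, and Marcus alone can cover everything: Jan 17→Marcus, Jan 18→Larsen, Jan 19→Kapoor, Jan 20→Pham, Jan 21→Marcus, Jan 22→Pham, Jan 23→Pham, Jan 24→Pham, Jan 25→Marcus, Jan 26→Kapoor, Jan 27→Kapoor.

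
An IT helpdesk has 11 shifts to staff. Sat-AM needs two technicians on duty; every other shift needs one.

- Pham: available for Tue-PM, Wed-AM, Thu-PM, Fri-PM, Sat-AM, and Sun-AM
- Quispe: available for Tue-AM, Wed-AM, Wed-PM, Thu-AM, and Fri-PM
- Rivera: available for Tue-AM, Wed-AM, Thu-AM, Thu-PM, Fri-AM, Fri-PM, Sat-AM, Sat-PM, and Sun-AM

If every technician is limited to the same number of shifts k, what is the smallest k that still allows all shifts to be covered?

4

With 3 technicians and 12 worker-slots to fill, someone must work at least ⌈12/3⌉ = 4 shifts, so k ≥ 4.
k = 4 works: Tue-AM→Quispe, Tue-PM→Pham, Wed-AM→Quispe, Wed-PM→Quispe, Thu-AM→Quispe, Thu-PM→Pham, Fri-AM→Rivera, Fri-PM→Rivera, Sat-AM→Pham+Rivera, Sat-PM→Rivera, Sun-AM→Pham.
Loads: Pham 4, Quispe 4, Rivera 4 — all ≤ 4.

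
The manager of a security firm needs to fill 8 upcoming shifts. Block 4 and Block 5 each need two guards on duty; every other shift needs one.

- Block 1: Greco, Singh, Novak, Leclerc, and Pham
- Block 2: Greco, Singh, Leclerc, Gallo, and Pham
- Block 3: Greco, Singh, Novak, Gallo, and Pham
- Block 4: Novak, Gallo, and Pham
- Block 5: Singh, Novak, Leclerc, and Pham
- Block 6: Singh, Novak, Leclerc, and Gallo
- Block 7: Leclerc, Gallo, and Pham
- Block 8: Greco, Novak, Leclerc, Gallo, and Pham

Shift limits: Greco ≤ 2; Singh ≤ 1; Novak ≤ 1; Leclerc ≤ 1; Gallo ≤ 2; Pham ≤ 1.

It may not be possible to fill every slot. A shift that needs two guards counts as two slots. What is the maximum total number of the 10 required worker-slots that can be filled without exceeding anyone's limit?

8

Total capacity across all guards is 2+1+1+1+2+1 = 8, and 10 slots are needed, so at most 8 can be filled.
An assignment achieving 8: Block 1→Greco, Block 2→Greco, Block 4→Novak+Gallo, Block 5→Singh+Pham, Block 6→Gallo, Block 7→Leclerc.
Loads: Greco 2/2, Singh 1/1, Novak 1/1, Leclerc 1/1, Gallo 2/2, Pham 1/1.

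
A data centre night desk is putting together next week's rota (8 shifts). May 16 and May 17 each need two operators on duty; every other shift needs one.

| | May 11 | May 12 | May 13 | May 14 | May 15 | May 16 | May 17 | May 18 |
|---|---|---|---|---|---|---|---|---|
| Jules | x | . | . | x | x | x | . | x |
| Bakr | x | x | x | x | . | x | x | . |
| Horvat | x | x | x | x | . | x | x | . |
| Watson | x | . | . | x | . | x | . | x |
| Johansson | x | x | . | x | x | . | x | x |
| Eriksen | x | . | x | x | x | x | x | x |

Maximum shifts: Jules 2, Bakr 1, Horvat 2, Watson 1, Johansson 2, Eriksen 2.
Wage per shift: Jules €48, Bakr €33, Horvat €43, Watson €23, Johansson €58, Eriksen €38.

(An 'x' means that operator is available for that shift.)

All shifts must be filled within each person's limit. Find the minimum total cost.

Picking the cheapest available operator for each shift independently would cost €300, but that ignores the shift limits.
An optimal schedule: May 11→Horvat, May 12→Bakr, May 13→Horvat, May 14→Johansson, May 15→Jules, May 16→Watson+Eriksen, May 17→Johansson+Eriksen, May 18→Jules.
Total: 43 + 33 + 43 + 58 + 48 + 23 + 38 + 58 + 38 + 48 = €430.

€430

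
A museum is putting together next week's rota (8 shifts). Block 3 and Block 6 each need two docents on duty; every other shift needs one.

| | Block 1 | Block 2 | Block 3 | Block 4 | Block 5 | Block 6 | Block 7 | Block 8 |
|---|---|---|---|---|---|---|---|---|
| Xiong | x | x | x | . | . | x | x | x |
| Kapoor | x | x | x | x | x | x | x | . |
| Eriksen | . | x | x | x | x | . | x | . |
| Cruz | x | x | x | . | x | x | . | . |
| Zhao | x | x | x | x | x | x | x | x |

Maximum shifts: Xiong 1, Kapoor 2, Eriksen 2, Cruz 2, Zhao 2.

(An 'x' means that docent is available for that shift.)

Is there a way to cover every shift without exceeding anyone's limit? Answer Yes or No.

Total capacity is 1+2+2+2+2 = 9 but 10 worker-slots are needed — infeasible.

No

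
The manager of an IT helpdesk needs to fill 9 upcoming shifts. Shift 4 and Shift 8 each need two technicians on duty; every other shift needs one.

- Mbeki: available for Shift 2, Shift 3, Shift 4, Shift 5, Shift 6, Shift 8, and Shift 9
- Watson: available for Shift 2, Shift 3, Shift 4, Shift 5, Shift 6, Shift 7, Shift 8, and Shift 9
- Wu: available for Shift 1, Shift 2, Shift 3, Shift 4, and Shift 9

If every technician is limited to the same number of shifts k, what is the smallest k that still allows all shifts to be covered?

With 3 technicians and 11 worker-slots to fill, someone must work at least ⌈11/3⌉ = 4 shifts, so k ≥ 4.
k = 4 works: Shift 1→Wu, Shift 2→Mbeki, Shift 3→Watson, Shift 4→Watson+Wu, Shift 5→Mbeki, Shift 6→Mbeki, Shift 7→Watson, Shift 8→Mbeki+Watson, Shift 9→Wu.
Loads: Mbeki 4, Watson 4, Wu 3 — all ≤ 4.

4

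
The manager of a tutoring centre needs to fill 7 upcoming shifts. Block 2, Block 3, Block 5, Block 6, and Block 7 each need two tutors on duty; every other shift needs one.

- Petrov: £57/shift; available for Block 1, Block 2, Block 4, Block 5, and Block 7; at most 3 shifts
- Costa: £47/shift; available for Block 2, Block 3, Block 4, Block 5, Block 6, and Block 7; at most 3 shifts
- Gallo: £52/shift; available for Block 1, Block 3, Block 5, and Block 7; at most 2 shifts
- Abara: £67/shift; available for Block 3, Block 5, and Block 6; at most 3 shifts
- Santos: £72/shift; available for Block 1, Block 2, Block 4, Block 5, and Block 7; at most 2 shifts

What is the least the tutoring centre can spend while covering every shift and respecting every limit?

Block 6 can only be covered by Costa and Abara, so that assignment is forced.
Picking the cheapest available tutor for each shift independently would cost £614, but that ignores the shift limits.
An optimal schedule: Block 1→Gallo, Block 2→Costa+Petrov, Block 3→Costa+Abara, Block 4→Petrov, Block 5→Abara+Santos, Block 6→Costa+Abara, Block 7→Gallo+Petrov.
Total: 52 + 47 + 57 + 47 + 67 + 57 + 67 + 72 + 47 + 67 + 52 + 57 = £689.

£689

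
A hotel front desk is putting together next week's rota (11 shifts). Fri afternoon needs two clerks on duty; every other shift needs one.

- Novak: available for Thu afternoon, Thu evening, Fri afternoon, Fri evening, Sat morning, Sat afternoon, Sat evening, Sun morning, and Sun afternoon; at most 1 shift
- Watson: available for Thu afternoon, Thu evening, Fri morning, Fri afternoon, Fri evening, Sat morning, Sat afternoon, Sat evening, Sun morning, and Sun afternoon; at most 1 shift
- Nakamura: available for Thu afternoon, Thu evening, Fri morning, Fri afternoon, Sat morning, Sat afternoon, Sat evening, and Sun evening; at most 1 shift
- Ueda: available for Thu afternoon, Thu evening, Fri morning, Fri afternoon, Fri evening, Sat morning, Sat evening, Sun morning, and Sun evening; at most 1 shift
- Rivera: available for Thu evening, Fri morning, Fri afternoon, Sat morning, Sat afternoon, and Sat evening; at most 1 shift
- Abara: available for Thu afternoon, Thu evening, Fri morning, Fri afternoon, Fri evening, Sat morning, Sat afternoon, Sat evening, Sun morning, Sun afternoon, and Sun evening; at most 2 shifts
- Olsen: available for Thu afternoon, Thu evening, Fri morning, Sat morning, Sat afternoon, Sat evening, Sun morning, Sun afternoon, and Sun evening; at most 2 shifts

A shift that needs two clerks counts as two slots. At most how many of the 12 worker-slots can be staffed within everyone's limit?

Total capacity across all clerks is 1+1+1+1+1+2+2 = 9, and 12 slots are needed, so at most 9 can be filled.
An assignment achieving 9: Thu afternoon→Abara, Thu evening→Olsen, Fri morning→Rivera, Fri afternoon→Abara, Fri evening→Novak, Sat afternoon→Olsen, Sun morning→Ueda, Sun afternoon→Watson, Sun evening→Nakamura.
Loads: Novak 1/1, Watson 1/1, Nakamura 1/1, Ueda 1/1, Rivera 1/1, Abara 2/2, Olsen 2/2.

9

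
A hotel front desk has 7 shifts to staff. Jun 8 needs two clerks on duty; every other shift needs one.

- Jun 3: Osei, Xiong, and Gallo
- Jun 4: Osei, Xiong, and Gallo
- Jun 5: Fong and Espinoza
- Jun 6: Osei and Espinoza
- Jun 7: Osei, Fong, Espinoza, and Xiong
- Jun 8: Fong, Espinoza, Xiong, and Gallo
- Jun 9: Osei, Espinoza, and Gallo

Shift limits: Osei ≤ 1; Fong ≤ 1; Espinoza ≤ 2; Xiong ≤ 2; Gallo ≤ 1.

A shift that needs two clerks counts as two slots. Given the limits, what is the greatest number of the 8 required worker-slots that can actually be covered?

Total capacity across all clerks is 1+1+2+2+1 = 7, and 8 slots are needed, so at most 7 can be filled.
An assignment achieving 7: Jun 3→Xiong, Jun 4→Xiong, Jun 5→Fong, Jun 6→Osei, Jun 7→Espinoza, Jun 8→Gallo, Jun 9→Espinoza.
Loads: Osei 1/1, Fong 1/1, Espinoza 2/2, Xiong 2/2, Gallo 1/1.

7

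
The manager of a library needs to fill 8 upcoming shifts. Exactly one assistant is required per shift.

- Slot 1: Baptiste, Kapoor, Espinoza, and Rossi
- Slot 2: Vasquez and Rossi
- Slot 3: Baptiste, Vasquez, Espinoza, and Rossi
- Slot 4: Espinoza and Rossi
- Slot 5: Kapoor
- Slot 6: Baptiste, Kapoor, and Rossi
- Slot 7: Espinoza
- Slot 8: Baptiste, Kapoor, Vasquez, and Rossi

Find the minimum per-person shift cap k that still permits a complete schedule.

With 5 assistants and 8 worker-slots to fill, someone must work at least ⌈8/5⌉ = 2 shifts, so k ≥ 2.
k = 2 works: Slot 1→Baptiste, Slot 2→Vasquez, Slot 3→Vasquez, Slot 4→Espinoza, Slot 5→Kapoor, Slot 6→Baptiste, Slot 7→Espinoza, Slot 8→Kapoor.
Loads: Baptiste 2, Kapoor 2, Vasquez 2, Espinoza 2, Rossi 0 — all ≤ 2.

2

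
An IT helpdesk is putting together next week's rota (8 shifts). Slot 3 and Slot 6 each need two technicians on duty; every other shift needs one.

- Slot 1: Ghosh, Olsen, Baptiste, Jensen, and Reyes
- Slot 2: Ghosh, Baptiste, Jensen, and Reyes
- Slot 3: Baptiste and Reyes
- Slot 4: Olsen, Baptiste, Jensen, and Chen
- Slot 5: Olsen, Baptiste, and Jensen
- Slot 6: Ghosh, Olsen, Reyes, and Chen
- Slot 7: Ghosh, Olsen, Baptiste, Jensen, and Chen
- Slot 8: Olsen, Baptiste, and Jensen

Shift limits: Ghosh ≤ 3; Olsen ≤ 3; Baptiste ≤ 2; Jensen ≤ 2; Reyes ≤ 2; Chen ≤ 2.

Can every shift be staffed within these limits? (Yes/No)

Yes

Slot 3 can only be covered by Baptiste and Reyes, so that assignment is forced.
One valid schedule: Slot 1→Ghosh, Slot 2→Ghosh, Slot 3→Baptiste+Reyes, Slot 4→Olsen, Slot 5→Olsen, Slot 6→Reyes+Chen, Slot 7→Ghosh, Slot 8→Olsen.
Loads: Ghosh 3/3, Olsen 3/3, Baptiste 1/2, Jensen 0/2, Reyes 2/2, Chen 1/2 — all within limits.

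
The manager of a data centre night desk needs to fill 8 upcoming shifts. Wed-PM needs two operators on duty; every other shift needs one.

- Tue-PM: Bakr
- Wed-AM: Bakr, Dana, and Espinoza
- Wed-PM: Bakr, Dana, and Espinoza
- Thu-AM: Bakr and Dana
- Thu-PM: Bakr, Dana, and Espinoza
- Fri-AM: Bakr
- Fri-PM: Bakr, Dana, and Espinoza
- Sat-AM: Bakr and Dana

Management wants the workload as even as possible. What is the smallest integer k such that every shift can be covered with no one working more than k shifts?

3

With 3 operators and 9 worker-slots to fill, someone must work at least ⌈9/3⌉ = 3 shifts, so k ≥ 3.
k = 3 works: Tue-PM→Bakr, Wed-AM→Dana, Wed-PM→Dana+Espinoza, Thu-AM→Bakr, Thu-PM→Espinoza, Fri-AM→Bakr, Fri-PM→Espinoza, Sat-AM→Dana.
Loads: Bakr 3, Dana 3, Espinoza 3 — all ≤ 3.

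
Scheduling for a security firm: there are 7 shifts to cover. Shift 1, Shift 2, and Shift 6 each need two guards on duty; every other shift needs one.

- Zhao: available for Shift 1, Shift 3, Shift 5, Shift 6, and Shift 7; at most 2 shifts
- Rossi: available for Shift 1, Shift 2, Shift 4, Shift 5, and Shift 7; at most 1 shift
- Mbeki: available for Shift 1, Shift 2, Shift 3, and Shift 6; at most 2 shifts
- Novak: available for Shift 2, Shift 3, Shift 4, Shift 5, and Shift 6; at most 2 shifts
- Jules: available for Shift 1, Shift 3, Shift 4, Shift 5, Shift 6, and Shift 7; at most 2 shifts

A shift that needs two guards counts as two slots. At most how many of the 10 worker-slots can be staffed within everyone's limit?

9

Total capacity across all guards is 2+1+2+2+2 = 9, and 10 slots are needed, so at most 9 can be filled.
An assignment achieving 9: Shift 1→Zhao+Mbeki, Shift 2→Rossi+Mbeki, Shift 3→Novak, Shift 4→Novak, Shift 5→Jules, Shift 6→Jules, Shift 7→Zhao.
Loads: Zhao 2/2, Rossi 1/1, Mbeki 2/2, Novak 2/2, Jules 2/2.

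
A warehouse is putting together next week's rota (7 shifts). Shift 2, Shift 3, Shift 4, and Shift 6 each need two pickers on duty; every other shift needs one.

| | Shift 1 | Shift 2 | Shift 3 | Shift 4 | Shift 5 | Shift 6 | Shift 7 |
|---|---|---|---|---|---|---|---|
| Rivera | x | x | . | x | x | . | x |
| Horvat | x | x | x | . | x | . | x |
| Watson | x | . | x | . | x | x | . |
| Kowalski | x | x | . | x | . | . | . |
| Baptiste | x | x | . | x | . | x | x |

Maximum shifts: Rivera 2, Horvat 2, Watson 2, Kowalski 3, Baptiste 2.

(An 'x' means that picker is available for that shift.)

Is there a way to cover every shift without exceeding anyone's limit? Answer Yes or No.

Yes

Shift 3 can only be covered by Horvat and Watson, so that assignment is forced.
Shift 6 can only be covered by Watson and Baptiste, so that assignment is forced.
One valid schedule: Shift 1→Kowalski, Shift 2→Kowalski+Baptiste, Shift 3→Horvat+Watson, Shift 4→Rivera+Kowalski, Shift 5→Rivera, Shift 6→Watson+Baptiste, Shift 7→Horvat.
Loads: Rivera 2/2, Horvat 2/2, Watson 2/2, Kowalski 3/3, Baptiste 2/2 — all within limits.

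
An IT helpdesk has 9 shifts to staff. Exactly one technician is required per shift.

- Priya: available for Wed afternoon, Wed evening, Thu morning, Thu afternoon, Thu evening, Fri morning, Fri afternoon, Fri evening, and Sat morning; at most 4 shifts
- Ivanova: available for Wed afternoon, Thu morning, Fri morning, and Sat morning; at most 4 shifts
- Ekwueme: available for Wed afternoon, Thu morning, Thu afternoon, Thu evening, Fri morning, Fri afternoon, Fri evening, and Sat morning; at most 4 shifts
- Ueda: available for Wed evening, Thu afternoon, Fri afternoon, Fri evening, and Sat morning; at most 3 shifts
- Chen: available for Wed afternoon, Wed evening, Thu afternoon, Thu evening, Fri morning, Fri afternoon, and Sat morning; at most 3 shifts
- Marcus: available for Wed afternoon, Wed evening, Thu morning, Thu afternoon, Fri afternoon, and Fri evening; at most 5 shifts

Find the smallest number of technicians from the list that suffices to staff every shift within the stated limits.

2

9 slots to fill and no one can take more than 5, so at least ⌈9/5⌉ = 2 technicians are needed.
Priya and Marcus alone can cover everything: Wed afternoon→Priya, Wed evening→Marcus, Thu morning→Marcus, Thu afternoon→Marcus, Thu evening→Priya, Fri morning→Priya, Fri afternoon→Marcus, Fri evening→Marcus, Sat morning→Priya.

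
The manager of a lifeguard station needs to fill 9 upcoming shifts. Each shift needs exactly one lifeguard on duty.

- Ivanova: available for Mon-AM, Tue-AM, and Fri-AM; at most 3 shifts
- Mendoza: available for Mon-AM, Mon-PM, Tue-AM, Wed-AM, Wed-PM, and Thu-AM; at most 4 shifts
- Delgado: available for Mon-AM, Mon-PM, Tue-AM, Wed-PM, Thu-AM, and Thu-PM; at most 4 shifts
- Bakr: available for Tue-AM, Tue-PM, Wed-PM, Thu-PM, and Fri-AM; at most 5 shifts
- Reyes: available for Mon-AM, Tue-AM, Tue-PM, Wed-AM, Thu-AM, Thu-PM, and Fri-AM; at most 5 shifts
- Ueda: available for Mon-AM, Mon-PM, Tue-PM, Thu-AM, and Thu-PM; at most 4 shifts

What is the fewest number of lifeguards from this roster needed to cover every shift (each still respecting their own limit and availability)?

2

9 slots to fill and no one can take more than 5, so at least ⌈9/5⌉ = 2 lifeguards are needed.
Mendoza and Bakr alone can cover everything: Mon-AM→Mendoza, Mon-PM→Mendoza, Tue-AM→Bakr, Tue-PM→Bakr, Wed-AM→Mendoza, Wed-PM→Bakr, Thu-AM→Mendoza, Thu-PM→Bakr, Fri-AM→Bakr.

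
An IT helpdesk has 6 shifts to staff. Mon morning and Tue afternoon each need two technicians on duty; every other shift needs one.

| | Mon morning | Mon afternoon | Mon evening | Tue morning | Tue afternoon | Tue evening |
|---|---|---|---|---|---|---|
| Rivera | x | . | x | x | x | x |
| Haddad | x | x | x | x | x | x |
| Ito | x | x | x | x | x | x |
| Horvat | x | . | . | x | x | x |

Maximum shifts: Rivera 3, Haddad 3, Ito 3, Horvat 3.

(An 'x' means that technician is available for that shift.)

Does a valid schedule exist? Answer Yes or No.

One valid schedule: Mon morning→Haddad+Ito, Mon afternoon→Haddad, Mon evening→Rivera, Tue morning→Rivera, Tue afternoon→Haddad+Ito, Tue evening→Rivera.
Loads: Rivera 3/3, Haddad 3/3, Ito 2/3, Horvat 0/3 — all within limits.

Yes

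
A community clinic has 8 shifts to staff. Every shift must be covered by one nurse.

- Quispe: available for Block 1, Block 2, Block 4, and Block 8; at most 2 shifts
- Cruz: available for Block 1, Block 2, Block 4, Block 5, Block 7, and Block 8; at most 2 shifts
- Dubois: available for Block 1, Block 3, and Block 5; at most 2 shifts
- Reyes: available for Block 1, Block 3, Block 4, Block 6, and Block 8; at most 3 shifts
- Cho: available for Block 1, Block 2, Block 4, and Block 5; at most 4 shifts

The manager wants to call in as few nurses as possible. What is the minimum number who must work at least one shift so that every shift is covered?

3

8 slots to fill and no one can take more than 4, so at least ⌈8/4⌉ = 2 nurses are needed.
Any 2 nurses together have capacity at most 4+3 = 7 < 8 slots, so 2 can never suffice.
Cruz, Reyes, and Cho alone can cover everything: Block 1→Cho, Block 2→Cruz, Block 3→Reyes, Block 4→Cho, Block 5→Cho, Block 6→Reyes, Block 7→Cruz, Block 8→Reyes.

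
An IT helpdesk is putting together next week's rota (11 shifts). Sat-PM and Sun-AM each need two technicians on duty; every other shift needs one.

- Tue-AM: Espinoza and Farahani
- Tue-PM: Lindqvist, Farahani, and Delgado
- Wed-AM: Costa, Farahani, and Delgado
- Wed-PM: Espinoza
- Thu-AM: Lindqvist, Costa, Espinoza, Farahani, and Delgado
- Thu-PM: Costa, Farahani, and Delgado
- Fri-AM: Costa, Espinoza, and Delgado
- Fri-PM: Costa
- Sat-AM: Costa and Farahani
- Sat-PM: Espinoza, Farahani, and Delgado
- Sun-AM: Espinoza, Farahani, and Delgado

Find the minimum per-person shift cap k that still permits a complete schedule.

3

With 5 technicians and 13 worker-slots to fill, someone must work at least ⌈13/5⌉ = 3 shifts, so k ≥ 3.
k = 3 works: Tue-AM→Espinoza, Tue-PM→Lindqvist, Wed-AM→Costa, Wed-PM→Espinoza, Thu-AM→Lindqvist, Thu-PM→Farahani, Fri-AM→Espinoza, Fri-PM→Costa, Sat-AM→Costa, Sat-PM→Farahani+Delgado, Sun-AM→Farahani+Delgado.
Loads: Lindqvist 2, Costa 3, Espinoza 3, Farahani 3, Delgado 2 — all ≤ 3.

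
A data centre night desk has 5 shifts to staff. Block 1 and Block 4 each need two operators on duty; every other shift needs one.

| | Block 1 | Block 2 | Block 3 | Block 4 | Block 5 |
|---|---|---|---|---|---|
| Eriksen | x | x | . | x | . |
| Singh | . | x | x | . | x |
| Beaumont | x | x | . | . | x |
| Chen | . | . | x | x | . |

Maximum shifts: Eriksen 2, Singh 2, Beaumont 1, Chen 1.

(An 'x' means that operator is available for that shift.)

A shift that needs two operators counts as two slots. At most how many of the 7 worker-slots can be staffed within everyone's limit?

6

Total capacity across all operators is 2+2+1+1 = 6, and 7 slots are needed, so at most 6 can be filled.
An assignment achieving 6: Block 1→Eriksen+Beaumont, Block 3→Singh, Block 4→Eriksen+Chen, Block 5→Singh.
Loads: Eriksen 2/2, Singh 2/2, Beaumont 1/1, Chen 1/1.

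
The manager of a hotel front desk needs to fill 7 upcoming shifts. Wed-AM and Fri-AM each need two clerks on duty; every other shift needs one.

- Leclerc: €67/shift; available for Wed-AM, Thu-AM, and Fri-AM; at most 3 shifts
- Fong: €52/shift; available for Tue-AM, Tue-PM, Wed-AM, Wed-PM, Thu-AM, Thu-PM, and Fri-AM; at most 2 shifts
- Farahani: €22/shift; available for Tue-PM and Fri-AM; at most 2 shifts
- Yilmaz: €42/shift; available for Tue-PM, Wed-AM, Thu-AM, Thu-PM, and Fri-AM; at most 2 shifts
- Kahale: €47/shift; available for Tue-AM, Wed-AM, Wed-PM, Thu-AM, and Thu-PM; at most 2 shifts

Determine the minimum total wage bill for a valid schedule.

€393

Picking the cheapest available clerk for each shift independently would cost €353, but that ignores the shift limits.
An optimal schedule: Tue-AM→Kahale, Tue-PM→Farahani, Wed-AM→Fong+Leclerc, Wed-PM→Kahale, Thu-AM→Yilmaz, Thu-PM→Yilmaz, Fri-AM→Farahani+Fong.
Total: 47 + 22 + 52 + 67 + 47 + 42 + 42 + 22 + 52 = €393.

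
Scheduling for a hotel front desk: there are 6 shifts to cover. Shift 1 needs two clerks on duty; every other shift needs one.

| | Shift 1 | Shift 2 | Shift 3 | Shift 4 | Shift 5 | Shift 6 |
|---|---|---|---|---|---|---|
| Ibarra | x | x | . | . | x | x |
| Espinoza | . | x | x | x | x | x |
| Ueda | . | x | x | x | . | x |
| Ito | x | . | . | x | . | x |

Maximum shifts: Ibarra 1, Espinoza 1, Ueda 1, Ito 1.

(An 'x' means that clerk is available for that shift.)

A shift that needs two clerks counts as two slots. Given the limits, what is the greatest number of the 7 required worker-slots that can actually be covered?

Total capacity across all clerks is 1+1+1+1 = 4, and 7 slots are needed, so at most 4 can be filled.
An assignment achieving 4: Shift 1→Ibarra+Ito, Shift 2→Ueda, Shift 3→Espinoza.
Loads: Ibarra 1/1, Espinoza 1/1, Ueda 1/1, Ito 1/1.

4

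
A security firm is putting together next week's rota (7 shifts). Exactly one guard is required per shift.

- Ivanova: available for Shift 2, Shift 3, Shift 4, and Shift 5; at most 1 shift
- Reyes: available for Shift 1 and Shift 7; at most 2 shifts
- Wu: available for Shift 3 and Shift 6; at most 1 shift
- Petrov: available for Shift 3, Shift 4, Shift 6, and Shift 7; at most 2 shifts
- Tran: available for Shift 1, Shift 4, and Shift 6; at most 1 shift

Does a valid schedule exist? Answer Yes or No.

No

Total capacity is 7 and 7 slots are needed, so capacity alone doesn't rule it out.
Shifts {Shift 2, Shift 5} need 2 worker-slots in total, but the guards available for any of those shifts (Ivanova) can supply at most 1 among them. So no valid schedule exists.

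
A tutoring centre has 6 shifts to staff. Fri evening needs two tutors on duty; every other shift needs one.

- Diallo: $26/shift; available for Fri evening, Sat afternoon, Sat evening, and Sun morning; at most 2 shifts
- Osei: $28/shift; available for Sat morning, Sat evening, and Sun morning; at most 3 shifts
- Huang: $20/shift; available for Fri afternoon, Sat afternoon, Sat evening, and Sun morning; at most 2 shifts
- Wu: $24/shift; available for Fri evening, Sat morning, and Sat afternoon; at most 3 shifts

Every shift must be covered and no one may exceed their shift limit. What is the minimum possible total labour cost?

$164

Fri afternoon can only be covered by Huang, so that assignment is forced.
Fri evening can only be covered by Diallo and Wu, so that assignment is forced.
Picking the cheapest available tutor for each shift independently would cost $154, but that ignores the shift limits.
An optimal schedule: Fri afternoon→Huang, Fri evening→Wu+Diallo, Sat morning→Wu, Sat afternoon→Wu, Sat evening→Huang, Sun morning→Diallo.
Total: 20 + 24 + 26 + 24 + 24 + 20 + 26 = $164.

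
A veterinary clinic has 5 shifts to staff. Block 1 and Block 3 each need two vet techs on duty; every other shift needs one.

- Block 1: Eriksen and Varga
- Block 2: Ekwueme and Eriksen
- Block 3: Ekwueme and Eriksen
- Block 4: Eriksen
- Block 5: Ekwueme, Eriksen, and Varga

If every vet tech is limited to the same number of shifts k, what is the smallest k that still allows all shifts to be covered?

3

With 3 vet techs and 7 worker-slots to fill, someone must work at least ⌈7/3⌉ = 3 shifts, so k ≥ 3.
k = 3 works: Block 1→Eriksen+Varga, Block 2→Ekwueme, Block 3→Ekwueme+Eriksen, Block 4→Eriksen, Block 5→Ekwueme.
Loads: Ekwueme 3, Eriksen 3, Varga 1 — all ≤ 3.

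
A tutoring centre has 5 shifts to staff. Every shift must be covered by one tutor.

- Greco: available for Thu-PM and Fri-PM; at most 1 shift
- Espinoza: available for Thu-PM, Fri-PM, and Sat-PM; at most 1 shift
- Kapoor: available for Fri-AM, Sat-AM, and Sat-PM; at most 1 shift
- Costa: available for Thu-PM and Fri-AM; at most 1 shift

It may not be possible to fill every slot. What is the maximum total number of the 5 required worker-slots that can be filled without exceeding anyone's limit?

Total capacity across all tutors is 1+1+1+1 = 4, and 5 slots are needed, so at most 4 can be filled.
An assignment achieving 4: Fri-AM→Costa, Fri-PM→Greco, Sat-AM→Kapoor, Sat-PM→Espinoza.
Loads: Greco 1/1, Espinoza 1/1, Kapoor 1/1, Costa 1/1.

4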